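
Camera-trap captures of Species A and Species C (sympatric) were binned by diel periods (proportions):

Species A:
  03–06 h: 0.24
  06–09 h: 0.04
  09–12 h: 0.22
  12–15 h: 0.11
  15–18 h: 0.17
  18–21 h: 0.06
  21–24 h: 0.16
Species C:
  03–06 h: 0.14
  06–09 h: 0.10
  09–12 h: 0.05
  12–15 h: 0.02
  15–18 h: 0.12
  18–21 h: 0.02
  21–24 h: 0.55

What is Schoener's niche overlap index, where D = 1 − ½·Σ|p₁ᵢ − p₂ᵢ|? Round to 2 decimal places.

Σ|p₁ᵢ − p₂ᵢ| = 0.10 + 0.06 + 0.17 + 0.09 + 0.05 + 0.04 + 0.39 = 0.90
D = 1 − ½ × 0.90 = 1 − 0.450 = 0.5500

0.55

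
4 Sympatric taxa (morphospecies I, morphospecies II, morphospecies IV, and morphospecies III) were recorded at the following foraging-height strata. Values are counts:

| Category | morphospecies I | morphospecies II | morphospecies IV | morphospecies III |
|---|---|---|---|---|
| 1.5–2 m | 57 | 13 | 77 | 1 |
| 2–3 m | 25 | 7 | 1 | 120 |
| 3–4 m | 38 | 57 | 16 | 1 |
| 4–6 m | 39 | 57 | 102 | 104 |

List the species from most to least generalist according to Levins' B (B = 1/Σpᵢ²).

Proportions for morphospecies I (n=159): 57/159=0.3585, 25/159=0.1572, 38/159=0.2390, 39/159=0.2453
Proportions for morphospecies II (n=134): 13/134=0.0970, 7/134=0.0522, 57/134=0.4254, 57/134=0.4254
Proportions for morphospecies IV (n=196): 77/196=0.3929, 1/196=0.0051, 16/196=0.0816, 102/196=0.5204
Proportions for morphospecies III (n=226): 1/226=0.0044, 120/226=0.5310, 1/226=0.0044, 104/226=0.4602
Σp_Iᵢ² = 0.3585² + 0.1572² + 0.2390² + 0.2453² = 0.128522 + 0.024712 + 0.057121 + 0.060172 = 0.270527
B_I = 1 / 0.270527 = 3.6965
Σp_IIᵢ² = 0.0970² + 0.0522² + 0.4254² + 0.4254² = 0.009409 + 0.002725 + 0.180965 + 0.180965 = 0.374064
B_II = 1 / 0.374064 = 2.6733
Σp_IVᵢ² = 0.3929² + 0.0051² + 0.0816² + 0.5204² = 0.154370 + 0.000026 + 0.006659 + 0.270816 = 0.431871
B_IV = 1 / 0.431871 = 2.3155
Σp_IIIᵢ² = 0.0044² + 0.5310² + 0.0044² + 0.4602² = 0.000019 + 0.281961 + 0.000019 + 0.211784 = 0.493783
B_III = 1 / 0.493783 = 2.0252
Ranking by B (broadest → narrowest): morphospecies I (3.70) > morphospecies II (2.67) > morphospecies IV (2.32) > morphospecies III (2.03)

morphospecies I > morphospecies II > morphospecies IV > morphospecies III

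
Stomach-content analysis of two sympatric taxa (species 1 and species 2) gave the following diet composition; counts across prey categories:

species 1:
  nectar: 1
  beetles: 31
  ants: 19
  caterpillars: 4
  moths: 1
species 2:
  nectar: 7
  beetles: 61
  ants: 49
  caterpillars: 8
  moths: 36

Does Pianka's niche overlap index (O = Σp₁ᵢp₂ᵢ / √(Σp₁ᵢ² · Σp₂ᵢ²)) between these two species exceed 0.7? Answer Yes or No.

Proportions for species 1 (n=56): 1/56=0.0179, 31/56=0.5536, 19/56=0.3393, 4/56=0.0714, 1/56=0.0179
Proportions for species 2 (n=161): 7/161=0.0435, 61/161=0.3789, 49/161=0.3043, 8/161=0.0497, 36/161=0.2236
Σ p₁ᵢp₂ᵢ = 0.000779 + 0.209759 + 0.103249 + 0.003549 + 0.004002 = 0.321338
Σp_1ᵢ² = 0.0179² + 0.5536² + 0.3393² + 0.0714² + 0.0179² = 0.000320 + 0.306473 + 0.115124 + 0.005098 + 0.000320 = 0.427335
Σp_2ᵢ² = 0.0435² + 0.3789² + 0.3043² + 0.0497² + 0.2236² = 0.001892 + 0.143565 + 0.092598 + 0.002470 + 0.049997 = 0.290522
O = 0.321338 / √(0.427335 × 0.290522) = 0.321338 / 0.3523496 = 0.9120
O = 0.9120 > 0.7 → Yes.

Yes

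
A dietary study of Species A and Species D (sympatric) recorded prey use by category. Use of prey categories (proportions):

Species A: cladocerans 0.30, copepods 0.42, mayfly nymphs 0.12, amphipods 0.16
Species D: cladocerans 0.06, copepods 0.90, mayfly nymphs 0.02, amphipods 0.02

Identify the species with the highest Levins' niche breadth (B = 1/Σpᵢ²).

Σp_Aᵢ² = 0.30² + 0.42² + 0.12² + 0.16² = 0.0900 + 0.1764 + 0.0144 + 0.0256 = 0.3064
B_A = 1 / 0.3064 = 3.2637
Σp_Dᵢ² = 0.06² + 0.90² + 0.02² + 0.02² = 0.0036 + 0.8100 + 0.0004 + 0.0004 = 0.8144
B_D = 1 / 0.8144 = 1.2279
Highest B → broadest niche (most generalist): Species A (B = 3.26).

Species A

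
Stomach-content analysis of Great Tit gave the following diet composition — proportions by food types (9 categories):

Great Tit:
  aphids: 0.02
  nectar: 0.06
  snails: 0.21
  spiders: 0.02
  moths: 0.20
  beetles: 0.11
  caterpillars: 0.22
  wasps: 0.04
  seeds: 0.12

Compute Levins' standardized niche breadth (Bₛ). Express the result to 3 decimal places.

0.633

Σpᵢ² = 0.02² + 0.06² + 0.21² + 0.02² + 0.20² + 0.11² + 0.22² + 0.04² + 0.12² = 0.0004 + 0.0036 + 0.0441 + 0.0004 + 0.0400 + 0.0121 + 0.0484 + 0.0016 + 0.0144 = 0.1650
B = 1 / 0.1650 = 6.06061
Bₛ = (B − 1)/(n − 1) = (6.06061 − 1)/(9 − 1) = 5.06061/8 = 0.63258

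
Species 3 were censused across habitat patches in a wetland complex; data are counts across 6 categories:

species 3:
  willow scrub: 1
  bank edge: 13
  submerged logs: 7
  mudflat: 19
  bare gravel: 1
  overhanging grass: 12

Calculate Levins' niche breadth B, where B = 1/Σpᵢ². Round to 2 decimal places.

3.87

Proportions for species 3 (n=53): 1/53=0.0189, 13/53=0.2453, 7/53=0.1321, 19/53=0.3585, 1/53=0.0189, 12/53=0.2264
Σpᵢ² = 0.0189² + 0.2453² + 0.1321² + 0.3585² + 0.0189² + 0.2264² = 0.000357 + 0.060172 + 0.017450 + 0.128522 + 0.000357 + 0.051257 = 0.258115
B = 1 / 0.258115 = 3.8742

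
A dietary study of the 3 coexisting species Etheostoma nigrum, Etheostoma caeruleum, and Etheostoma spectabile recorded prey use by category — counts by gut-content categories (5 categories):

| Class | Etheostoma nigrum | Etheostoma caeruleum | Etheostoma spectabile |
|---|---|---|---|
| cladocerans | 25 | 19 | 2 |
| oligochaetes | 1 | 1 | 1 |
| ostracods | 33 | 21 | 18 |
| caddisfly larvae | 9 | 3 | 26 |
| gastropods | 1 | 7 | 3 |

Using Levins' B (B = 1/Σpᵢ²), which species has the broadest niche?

Etheostoma caeruleum

Proportions for Etheostoma nigrum (n=69): 25/69=0.3623, 1/69=0.0145, 33/69=0.4783, 9/69=0.1304, 1/69=0.0145
Proportions for Etheostoma caeruleum (n=51): 19/51=0.3725, 1/51=0.0196, 21/51=0.4118, 3/51=0.0588, 7/51=0.1373
Proportions for Etheostoma spectabile (n=50): 2/50=0.0400, 1/50=0.0200, 18/50=0.3600, 26/50=0.5200, 3/50=0.0600
Σp_nigrᵢ² = 0.3623² + 0.0145² + 0.4783² + 0.1304² + 0.0145² = 0.131261 + 0.000210 + 0.228771 + 0.017004 + 0.000210 = 0.377456
B_nigr = 1 / 0.377456 = 2.6493
Σp_caerᵢ² = 0.3725² + 0.0196² + 0.4118² + 0.0588² + 0.1373² = 0.138756 + 0.000384 + 0.169579 + 0.003457 + 0.018851 = 0.331027
B_caer = 1 / 0.331027 = 3.0209
Σp_specᵢ² = 0.0400² + 0.0200² + 0.3600² + 0.5200² + 0.0600² = 0.001600 + 0.000400 + 0.129600 + 0.270400 + 0.003600 = 0.405600
B_spec = 1 / 0.405600 = 2.4655
Highest B → broadest niche (most generalist): Etheostoma caeruleum (B = 3.02).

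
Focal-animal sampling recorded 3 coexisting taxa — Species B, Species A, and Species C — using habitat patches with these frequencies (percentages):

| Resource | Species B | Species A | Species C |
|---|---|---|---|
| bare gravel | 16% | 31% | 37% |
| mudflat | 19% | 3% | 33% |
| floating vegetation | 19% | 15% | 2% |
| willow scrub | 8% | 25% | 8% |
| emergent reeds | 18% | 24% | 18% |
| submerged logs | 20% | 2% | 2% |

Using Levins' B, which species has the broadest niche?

Convert percentages to proportions (divide by 100).
Σp_Bᵢ² = 0.16² + 0.19² + 0.19² + 0.08² + 0.18² + 0.20² = 0.0256 + 0.0361 + 0.0361 + 0.0064 + 0.0324 + 0.0400 = 0.1766
B_B = 1 / 0.1766 = 5.6625
Σp_Aᵢ² = 0.31² + 0.03² + 0.15² + 0.25² + 0.24² + 0.02² = 0.0961 + 0.0009 + 0.0225 + 0.0625 + 0.0576 + 0.0004 = 0.2400
B_A = 1 / 0.2400 = 4.1667
Σp_Cᵢ² = 0.37² + 0.33² + 0.02² + 0.08² + 0.18² + 0.02² = 0.1369 + 0.1089 + 0.0004 + 0.0064 + 0.0324 + 0.0004 = 0.2854
B_C = 1 / 0.2854 = 3.5039
Highest B → broadest niche (most generalist): Species B (B = 5.66).

Species B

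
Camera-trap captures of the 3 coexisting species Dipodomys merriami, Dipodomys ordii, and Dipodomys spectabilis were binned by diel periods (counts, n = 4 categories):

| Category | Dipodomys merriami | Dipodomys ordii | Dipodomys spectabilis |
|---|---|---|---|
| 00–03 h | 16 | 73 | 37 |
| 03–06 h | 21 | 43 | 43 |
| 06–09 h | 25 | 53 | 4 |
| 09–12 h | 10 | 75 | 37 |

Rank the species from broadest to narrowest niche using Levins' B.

Proportions for Dipodomys merriami (n=72): 16/72=0.2222, 21/72=0.2917, 25/72=0.3472, 10/72=0.1389
Proportions for Dipodomys ordii (n=244): 73/244=0.2992, 43/244=0.1762, 53/244=0.2172, 75/244=0.3074
Proportions for Dipodomys spectabilis (n=121): 37/121=0.3058, 43/121=0.3554, 4/121=0.0331, 37/121=0.3058
Σp_merrᵢ² = 0.2222² + 0.2917² + 0.3472² + 0.1389² = 0.049373 + 0.085089 + 0.120548 + 0.019293 = 0.274303
B_merr = 1 / 0.274303 = 3.6456
Σp_ordiᵢ² = 0.2992² + 0.1762² + 0.2172² + 0.3074² = 0.089521 + 0.031046 + 0.047176 + 0.094495 = 0.262238
B_ordi = 1 / 0.262238 = 3.8133
Σp_specᵢ² = 0.3058² + 0.3554² + 0.0331² + 0.3058² = 0.093514 + 0.126309 + 0.001096 + 0.093514 = 0.314433
B_spec = 1 / 0.314433 = 3.1803
Ranking by B (broadest → narrowest): Dipodomys ordii (3.81) > Dipodomys merriami (3.65) > Dipodomys spectabilis (3.18)

Dipodomys ordii > Dipodomys merriami > Dipodomys spectabilis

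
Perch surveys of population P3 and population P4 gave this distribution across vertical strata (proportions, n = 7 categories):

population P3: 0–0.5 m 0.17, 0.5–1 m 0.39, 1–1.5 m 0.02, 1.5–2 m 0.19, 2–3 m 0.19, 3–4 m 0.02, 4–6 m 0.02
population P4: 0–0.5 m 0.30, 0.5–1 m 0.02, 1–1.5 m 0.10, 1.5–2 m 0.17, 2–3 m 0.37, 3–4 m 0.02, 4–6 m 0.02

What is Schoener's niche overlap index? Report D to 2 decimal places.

0.61

Σ|p₁ᵢ − p₂ᵢ| = 0.13 + 0.37 + 0.08 + 0.02 + 0.18 + 0.00 + 0.00 = 0.78
D = 1 − ½ × 0.78 = 1 − 0.390 = 0.6100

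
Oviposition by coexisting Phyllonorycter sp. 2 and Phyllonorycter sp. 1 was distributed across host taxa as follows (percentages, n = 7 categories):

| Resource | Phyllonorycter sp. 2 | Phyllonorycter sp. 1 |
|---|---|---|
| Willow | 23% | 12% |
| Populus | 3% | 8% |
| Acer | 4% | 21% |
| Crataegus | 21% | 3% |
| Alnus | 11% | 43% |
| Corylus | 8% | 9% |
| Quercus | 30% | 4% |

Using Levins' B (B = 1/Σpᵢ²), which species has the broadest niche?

Convert percentages to proportions (divide by 100).
Σp_2ᵢ² = 0.23² + 0.03² + 0.04² + 0.21² + 0.11² + 0.08² + 0.30² = 0.0529 + 0.0009 + 0.0016 + 0.0441 + 0.0121 + 0.0064 + 0.0900 = 0.2080
B_2 = 1 / 0.2080 = 4.8077
Σp_1ᵢ² = 0.12² + 0.08² + 0.21² + 0.03² + 0.43² + 0.09² + 0.04² = 0.0144 + 0.0064 + 0.0441 + 0.0009 + 0.1849 + 0.0081 + 0.0016 = 0.2604
B_1 = 1 / 0.2604 = 3.8402
Highest B → broadest niche (most generalist): Phyllonorycter sp. 2 (B = 4.81).

Phyllonorycter sp. 2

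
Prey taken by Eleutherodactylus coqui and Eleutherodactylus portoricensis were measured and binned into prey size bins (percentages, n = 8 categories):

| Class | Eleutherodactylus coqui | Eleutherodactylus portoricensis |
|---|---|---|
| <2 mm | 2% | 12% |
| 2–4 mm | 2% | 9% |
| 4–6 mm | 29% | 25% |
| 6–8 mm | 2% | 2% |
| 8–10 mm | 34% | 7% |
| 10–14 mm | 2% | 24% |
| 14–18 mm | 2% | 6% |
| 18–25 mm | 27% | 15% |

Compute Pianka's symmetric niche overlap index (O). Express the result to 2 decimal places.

Convert percentages to proportions (divide by 100).
Σ p₁ᵢp₂ᵢ = 0.0024 + 0.0018 + 0.0725 + 0.0004 + 0.0238 + 0.0048 + 0.0012 + 0.0405 = 0.1474
Σp_1ᵢ² = 0.02² + 0.02² + 0.29² + 0.02² + 0.34² + 0.02² + 0.02² + 0.27² = 0.0004 + 0.0004 + 0.0841 + 0.0004 + 0.1156 + 0.0004 + 0.0004 + 0.0729 = 0.2746
Σp_2ᵢ² = 0.12² + 0.09² + 0.25² + 0.02² + 0.07² + 0.24² + 0.06² + 0.15² = 0.0144 + 0.0081 + 0.0625 + 0.0004 + 0.0049 + 0.0576 + 0.0036 + 0.0225 = 0.1740
O = 0.1474 / √(0.2746 × 0.1740) = 0.1474 / 0.21859 = 0.6743

0.67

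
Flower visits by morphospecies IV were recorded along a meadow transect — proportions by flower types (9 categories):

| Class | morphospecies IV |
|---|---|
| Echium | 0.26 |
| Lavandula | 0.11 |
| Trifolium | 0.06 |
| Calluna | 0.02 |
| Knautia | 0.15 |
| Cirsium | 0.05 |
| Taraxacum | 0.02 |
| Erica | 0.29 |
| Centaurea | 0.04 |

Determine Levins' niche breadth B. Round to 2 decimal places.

5.13

Σpᵢ² = 0.26² + 0.11² + 0.06² + 0.02² + 0.15² + 0.05² + 0.02² + 0.29² + 0.04² = 0.0676 + 0.0121 + 0.0036 + 0.0004 + 0.0225 + 0.0025 + 0.0004 + 0.0841 + 0.0016 = 0.1948
B = 1 / 0.1948 = 5.1335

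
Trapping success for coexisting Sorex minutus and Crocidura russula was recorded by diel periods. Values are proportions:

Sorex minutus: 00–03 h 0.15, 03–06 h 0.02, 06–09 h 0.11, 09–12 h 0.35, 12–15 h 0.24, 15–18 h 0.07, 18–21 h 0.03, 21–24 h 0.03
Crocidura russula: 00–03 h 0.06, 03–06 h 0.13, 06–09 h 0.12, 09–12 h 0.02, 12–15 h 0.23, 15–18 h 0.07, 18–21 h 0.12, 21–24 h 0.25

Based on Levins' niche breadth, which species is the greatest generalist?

Crocidura russula

Σp_minuᵢ² = 0.15² + 0.02² + 0.11² + 0.35² + 0.24² + 0.07² + 0.03² + 0.03² = 0.0225 + 0.0004 + 0.0121 + 0.1225 + 0.0576 + 0.0049 + 0.0009 + 0.0009 = 0.2218
B_minu = 1 / 0.2218 = 4.5086
Σp_russᵢ² = 0.06² + 0.13² + 0.12² + 0.02² + 0.23² + 0.07² + 0.12² + 0.25² = 0.0036 + 0.0169 + 0.0144 + 0.0004 + 0.0529 + 0.0049 + 0.0144 + 0.0625 = 0.1700
B_russ = 1 / 0.1700 = 5.8824
Highest B → broadest niche (most generalist): Crocidura russula (B = 5.88).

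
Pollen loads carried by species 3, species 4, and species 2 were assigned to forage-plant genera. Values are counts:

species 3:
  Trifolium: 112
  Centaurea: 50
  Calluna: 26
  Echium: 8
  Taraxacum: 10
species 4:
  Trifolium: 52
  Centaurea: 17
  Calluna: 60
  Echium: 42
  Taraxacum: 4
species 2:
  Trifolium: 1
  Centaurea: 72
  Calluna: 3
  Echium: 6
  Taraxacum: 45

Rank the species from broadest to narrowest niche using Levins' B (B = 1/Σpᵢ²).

Proportions for species 3 (n=206): 112/206=0.5437, 50/206=0.2427, 26/206=0.1262, 8/206=0.0388, 10/206=0.0485
Proportions for species 4 (n=175): 52/175=0.2971, 17/175=0.0971, 60/175=0.3429, 42/175=0.2400, 4/175=0.0229
Proportions for species 2 (n=127): 1/127=0.0079, 72/127=0.5669, 3/127=0.0236, 6/127=0.0472, 45/127=0.3543
Σp_3ᵢ² = 0.5437² + 0.2427² + 0.1262² + 0.0388² + 0.0485² = 0.295610 + 0.058903 + 0.015926 + 0.001505 + 0.002352 = 0.374296
B_3 = 1 / 0.374296 = 2.6717
Σp_4ᵢ² = 0.2971² + 0.0971² + 0.3429² + 0.2400² + 0.0229² = 0.088268 + 0.009428 + 0.117580 + 0.057600 + 0.000524 = 0.273400
B_4 = 1 / 0.273400 = 3.6576
Σp_2ᵢ² = 0.0079² + 0.5669² + 0.0236² + 0.0472² + 0.3543² = 0.000062 + 0.321376 + 0.000557 + 0.002228 + 0.125528 = 0.449751
B_2 = 1 / 0.449751 = 2.2235
Ranking by B (broadest → narrowest): species 4 (3.66) > species 3 (2.67) > species 2 (2.22)

species 4 > species 3 > species 2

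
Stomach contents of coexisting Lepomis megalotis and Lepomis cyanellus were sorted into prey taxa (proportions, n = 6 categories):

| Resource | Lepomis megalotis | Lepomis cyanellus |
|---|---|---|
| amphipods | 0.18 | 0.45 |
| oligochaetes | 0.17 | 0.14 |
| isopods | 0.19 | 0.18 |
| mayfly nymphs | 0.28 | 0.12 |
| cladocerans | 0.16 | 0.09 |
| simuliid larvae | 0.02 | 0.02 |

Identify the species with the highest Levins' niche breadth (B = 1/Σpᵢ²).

Lepomis megalotis

Σp_megaᵢ² = 0.18² + 0.17² + 0.19² + 0.28² + 0.16² + 0.02² = 0.0324 + 0.0289 + 0.0361 + 0.0784 + 0.0256 + 0.0004 = 0.2018
B_mega = 1 / 0.2018 = 4.9554
Σp_cyanᵢ² = 0.45² + 0.14² + 0.18² + 0.12² + 0.09² + 0.02² = 0.2025 + 0.0196 + 0.0324 + 0.0144 + 0.0081 + 0.0004 = 0.2774
B_cyan = 1 / 0.2774 = 3.6049
Highest B → broadest niche (most generalist): Lepomis megalotis (B = 4.96).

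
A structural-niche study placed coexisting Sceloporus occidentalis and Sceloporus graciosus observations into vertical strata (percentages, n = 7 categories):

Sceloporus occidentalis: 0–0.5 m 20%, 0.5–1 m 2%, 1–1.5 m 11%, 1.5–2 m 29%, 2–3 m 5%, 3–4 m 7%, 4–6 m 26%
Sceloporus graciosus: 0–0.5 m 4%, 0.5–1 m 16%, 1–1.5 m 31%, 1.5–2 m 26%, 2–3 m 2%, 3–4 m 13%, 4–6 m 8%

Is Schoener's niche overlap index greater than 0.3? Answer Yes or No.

Convert percentages to proportions (divide by 100).
Σ|p₁ᵢ − p₂ᵢ| = 0.16 + 0.14 + 0.20 + 0.03 + 0.03 + 0.06 + 0.18 = 0.80
D = 1 − ½ × 0.80 = 1 − 0.400 = 0.6000
D = 0.6000 > 0.3 → Yes.

Yes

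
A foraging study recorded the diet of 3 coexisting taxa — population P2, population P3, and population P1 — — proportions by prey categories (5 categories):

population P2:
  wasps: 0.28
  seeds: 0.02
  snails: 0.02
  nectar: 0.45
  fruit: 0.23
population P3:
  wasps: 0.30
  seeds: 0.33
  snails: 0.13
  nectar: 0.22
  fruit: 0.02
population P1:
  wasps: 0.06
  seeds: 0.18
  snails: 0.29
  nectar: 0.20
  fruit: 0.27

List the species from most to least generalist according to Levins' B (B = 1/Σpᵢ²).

Σp_P2ᵢ² = 0.28² + 0.02² + 0.02² + 0.45² + 0.23² = 0.0784 + 0.0004 + 0.0004 + 0.2025 + 0.0529 = 0.3346
B_P2 = 1 / 0.3346 = 2.9886
Σp_P3ᵢ² = 0.30² + 0.33² + 0.13² + 0.22² + 0.02² = 0.0900 + 0.1089 + 0.0169 + 0.0484 + 0.0004 = 0.2646
B_P3 = 1 / 0.2646 = 3.7793
Σp_P1ᵢ² = 0.06² + 0.18² + 0.29² + 0.20² + 0.27² = 0.0036 + 0.0324 + 0.0841 + 0.0400 + 0.0729 = 0.2330
B_P1 = 1 / 0.2330 = 4.2918
Ranking by B (broadest → narrowest): population P1 (4.29) > population P3 (3.78) > population P2 (2.99)

population P1 > population P3 > population P2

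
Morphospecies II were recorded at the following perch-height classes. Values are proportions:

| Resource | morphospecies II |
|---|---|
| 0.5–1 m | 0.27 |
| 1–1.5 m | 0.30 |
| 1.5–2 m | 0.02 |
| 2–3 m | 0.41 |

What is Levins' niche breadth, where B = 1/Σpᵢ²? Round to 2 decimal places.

3.02

Σpᵢ² = 0.27² + 0.30² + 0.02² + 0.41² = 0.0729 + 0.0900 + 0.0004 + 0.1681 = 0.3314
B = 1 / 0.3314 = 3.0175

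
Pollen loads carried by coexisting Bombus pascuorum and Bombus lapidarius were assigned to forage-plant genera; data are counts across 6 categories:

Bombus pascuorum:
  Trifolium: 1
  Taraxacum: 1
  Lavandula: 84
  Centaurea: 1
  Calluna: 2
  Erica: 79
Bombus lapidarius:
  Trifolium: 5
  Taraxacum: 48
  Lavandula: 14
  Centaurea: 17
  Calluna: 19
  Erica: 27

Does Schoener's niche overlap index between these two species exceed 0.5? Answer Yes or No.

Proportions for Bombus pascuorum (n=168): 1/168=0.0060, 1/168=0.0060, 84/168=0.5000, 1/168=0.0060, 2/168=0.0119, 79/168=0.4702
Proportions for Bombus lapidarius (n=130): 5/130=0.0385, 48/130=0.3692, 14/130=0.1077, 17/130=0.1308, 19/130=0.1462, 27/130=0.2077
Σ|p₁ᵢ − p₂ᵢ| = 0.0325 + 0.3632 + 0.3923 + 0.1248 + 0.1343 + 0.2625 = 1.3096
D = 1 − ½ × 1.3096 = 1 − 0.65480 = 0.34520
D = 0.34520 < 0.5 → No.

No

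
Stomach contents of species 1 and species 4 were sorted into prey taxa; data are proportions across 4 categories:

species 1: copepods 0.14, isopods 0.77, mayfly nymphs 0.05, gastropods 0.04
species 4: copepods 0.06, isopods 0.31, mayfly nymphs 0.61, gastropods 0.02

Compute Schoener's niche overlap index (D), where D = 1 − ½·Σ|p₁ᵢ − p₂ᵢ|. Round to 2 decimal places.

Σ|p₁ᵢ − p₂ᵢ| = 0.08 + 0.46 + 0.56 + 0.02 = 1.12
D = 1 − ½ × 1.12 = 1 − 0.560 = 0.4400

0.44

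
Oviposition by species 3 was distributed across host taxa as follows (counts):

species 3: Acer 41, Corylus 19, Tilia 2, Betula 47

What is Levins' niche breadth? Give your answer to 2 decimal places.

2.79

Proportions for species 3 (n=109): 41/109=0.3761, 19/109=0.1743, 2/109=0.0183, 47/109=0.4312
Σpᵢ² = 0.3761² + 0.1743² + 0.0183² + 0.4312² = 0.141451 + 0.030380 + 0.000335 + 0.185933 = 0.358099
B = 1 / 0.358099 = 2.7925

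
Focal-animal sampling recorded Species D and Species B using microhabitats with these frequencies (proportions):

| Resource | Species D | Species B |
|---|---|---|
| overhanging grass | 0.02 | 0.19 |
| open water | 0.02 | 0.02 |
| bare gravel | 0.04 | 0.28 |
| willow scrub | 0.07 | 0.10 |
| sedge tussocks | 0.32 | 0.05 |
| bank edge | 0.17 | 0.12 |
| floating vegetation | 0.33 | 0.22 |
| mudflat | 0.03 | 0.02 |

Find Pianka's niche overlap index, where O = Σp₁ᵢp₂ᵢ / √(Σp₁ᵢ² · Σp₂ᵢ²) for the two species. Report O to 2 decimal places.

0.61

Σ p₁ᵢp₂ᵢ = 0.0038 + 0.0004 + 0.0112 + 0.0070 + 0.0160 + 0.0204 + 0.0726 + 0.0006 = 0.1320
Σp_1ᵢ² = 0.02² + 0.02² + 0.04² + 0.07² + 0.32² + 0.17² + 0.33² + 0.03² = 0.0004 + 0.0004 + 0.0016 + 0.0049 + 0.1024 + 0.0289 + 0.1089 + 0.0009 = 0.2484
Σp_2ᵢ² = 0.19² + 0.02² + 0.28² + 0.10² + 0.05² + 0.12² + 0.22² + 0.02² = 0.0361 + 0.0004 + 0.0784 + 0.0100 + 0.0025 + 0.0144 + 0.0484 + 0.0004 = 0.1906
O = 0.1320 / √(0.2484 × 0.1906) = 0.1320 / 0.21759 = 0.6066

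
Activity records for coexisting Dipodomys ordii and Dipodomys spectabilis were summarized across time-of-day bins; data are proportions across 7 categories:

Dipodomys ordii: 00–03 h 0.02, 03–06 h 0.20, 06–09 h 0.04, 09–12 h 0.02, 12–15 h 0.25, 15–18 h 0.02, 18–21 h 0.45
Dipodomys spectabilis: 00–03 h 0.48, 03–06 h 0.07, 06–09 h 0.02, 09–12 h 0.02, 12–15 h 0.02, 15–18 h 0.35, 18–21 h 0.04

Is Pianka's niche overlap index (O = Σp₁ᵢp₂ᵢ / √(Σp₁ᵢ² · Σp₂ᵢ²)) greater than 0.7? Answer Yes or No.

No

Σ p₁ᵢp₂ᵢ = 0.0096 + 0.0140 + 0.0008 + 0.0004 + 0.0050 + 0.0070 + 0.0180 = 0.0548
Σp_1ᵢ² = 0.02² + 0.20² + 0.04² + 0.02² + 0.25² + 0.02² + 0.45² = 0.0004 + 0.0400 + 0.0016 + 0.0004 + 0.0625 + 0.0004 + 0.2025 = 0.3078
Σp_2ᵢ² = 0.48² + 0.07² + 0.02² + 0.02² + 0.02² + 0.35² + 0.04² = 0.2304 + 0.0049 + 0.0004 + 0.0004 + 0.0004 + 0.1225 + 0.0016 = 0.3606
O = 0.0548 / √(0.3078 × 0.3606) = 0.0548 / 0.33316 = 0.1645
O = 0.1645 < 0.7 → No.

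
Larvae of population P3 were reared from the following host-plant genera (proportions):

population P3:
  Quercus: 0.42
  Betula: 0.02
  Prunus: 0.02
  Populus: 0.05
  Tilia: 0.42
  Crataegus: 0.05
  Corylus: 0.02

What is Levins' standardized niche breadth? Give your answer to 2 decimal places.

Σpᵢ² = 0.42² + 0.02² + 0.02² + 0.05² + 0.42² + 0.05² + 0.02² = 0.1764 + 0.0004 + 0.0004 + 0.0025 + 0.1764 + 0.0025 + 0.0004 = 0.3590
B = 1 / 0.3590 = 2.7855
Bₛ = (B − 1)/(n − 1) = (2.7855 − 1)/(7 − 1) = 1.7855/6 = 0.2976

0.30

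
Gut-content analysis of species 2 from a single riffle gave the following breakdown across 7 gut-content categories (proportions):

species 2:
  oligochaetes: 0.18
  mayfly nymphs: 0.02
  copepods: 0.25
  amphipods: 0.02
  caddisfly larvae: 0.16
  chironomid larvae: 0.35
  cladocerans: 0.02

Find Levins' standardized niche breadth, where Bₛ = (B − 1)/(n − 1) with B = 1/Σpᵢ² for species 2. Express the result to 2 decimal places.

Σpᵢ² = 0.18² + 0.02² + 0.25² + 0.02² + 0.16² + 0.35² + 0.02² = 0.0324 + 0.0004 + 0.0625 + 0.0004 + 0.0256 + 0.1225 + 0.0004 = 0.2442
B = 1 / 0.2442 = 4.0950
Bₛ = (B − 1)/(n − 1) = (4.0950 − 1)/(7 − 1) = 3.0950/6 = 0.5158

0.52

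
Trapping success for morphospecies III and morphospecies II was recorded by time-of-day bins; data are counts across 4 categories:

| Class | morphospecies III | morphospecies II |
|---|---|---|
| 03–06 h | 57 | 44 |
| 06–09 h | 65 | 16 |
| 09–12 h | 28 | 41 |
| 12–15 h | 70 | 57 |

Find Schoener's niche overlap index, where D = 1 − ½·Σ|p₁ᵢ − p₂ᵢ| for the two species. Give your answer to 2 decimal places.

0.81

Proportions for morphospecies III (n=220): 57/220=0.2591, 65/220=0.2955, 28/220=0.1273, 70/220=0.3182
Proportions for morphospecies II (n=158): 44/158=0.2785, 16/158=0.1013, 41/158=0.2595, 57/158=0.3608
Σ|p₁ᵢ − p₂ᵢ| = 0.0194 + 0.1942 + 0.1322 + 0.0426 = 0.3884
D = 1 − ½ × 0.3884 = 1 − 0.19420 = 0.80580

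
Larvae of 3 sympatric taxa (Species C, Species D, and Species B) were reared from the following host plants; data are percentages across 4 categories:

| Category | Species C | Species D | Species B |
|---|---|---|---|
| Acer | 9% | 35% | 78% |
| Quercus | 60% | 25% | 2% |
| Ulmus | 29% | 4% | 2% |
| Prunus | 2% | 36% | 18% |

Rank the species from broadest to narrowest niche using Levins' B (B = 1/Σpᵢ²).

Species D > Species C > Species B

Convert percentages to proportions (divide by 100).
Σp_Cᵢ² = 0.09² + 0.60² + 0.29² + 0.02² = 0.0081 + 0.3600 + 0.0841 + 0.0004 = 0.4526
B_C = 1 / 0.4526 = 2.2095
Σp_Dᵢ² = 0.35² + 0.25² + 0.04² + 0.36² = 0.1225 + 0.0625 + 0.0016 + 0.1296 = 0.3162
B_D = 1 / 0.3162 = 3.1626
Σp_Bᵢ² = 0.78² + 0.02² + 0.02² + 0.18² = 0.6084 + 0.0004 + 0.0004 + 0.0324 = 0.6416
B_B = 1 / 0.6416 = 1.5586
Ranking by B (broadest → narrowest): Species D (3.16) > Species C (2.21) > Species B (1.56)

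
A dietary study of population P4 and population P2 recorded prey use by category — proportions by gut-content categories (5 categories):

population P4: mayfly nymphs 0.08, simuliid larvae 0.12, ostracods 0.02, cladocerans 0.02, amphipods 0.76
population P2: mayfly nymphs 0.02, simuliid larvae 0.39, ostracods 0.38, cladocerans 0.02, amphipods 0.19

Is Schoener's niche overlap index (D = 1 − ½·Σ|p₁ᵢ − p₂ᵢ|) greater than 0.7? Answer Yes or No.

Σ|p₁ᵢ − p₂ᵢ| = 0.06 + 0.27 + 0.36 + 0.00 + 0.57 = 1.26
D = 1 − ½ × 1.26 = 1 − 0.630 = 0.3700
D = 0.3700 < 0.7 → No.

No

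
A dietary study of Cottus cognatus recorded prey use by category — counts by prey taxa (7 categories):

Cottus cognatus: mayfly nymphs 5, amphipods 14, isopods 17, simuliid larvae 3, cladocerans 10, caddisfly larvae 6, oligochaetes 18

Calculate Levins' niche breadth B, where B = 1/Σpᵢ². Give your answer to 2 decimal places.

Proportions for Cottus cognatus (n=73): 5/73=0.0685, 14/73=0.1918, 17/73=0.2329, 3/73=0.0411, 10/73=0.1370, 6/73=0.0822, 18/73=0.2466
Σpᵢ² = 0.0685² + 0.1918² + 0.2329² + 0.0411² + 0.1370² + 0.0822² + 0.2466² = 0.004692 + 0.036787 + 0.054242 + 0.001689 + 0.018769 + 0.006757 + 0.060812 = 0.183748
B = 1 / 0.183748 = 5.4422

5.44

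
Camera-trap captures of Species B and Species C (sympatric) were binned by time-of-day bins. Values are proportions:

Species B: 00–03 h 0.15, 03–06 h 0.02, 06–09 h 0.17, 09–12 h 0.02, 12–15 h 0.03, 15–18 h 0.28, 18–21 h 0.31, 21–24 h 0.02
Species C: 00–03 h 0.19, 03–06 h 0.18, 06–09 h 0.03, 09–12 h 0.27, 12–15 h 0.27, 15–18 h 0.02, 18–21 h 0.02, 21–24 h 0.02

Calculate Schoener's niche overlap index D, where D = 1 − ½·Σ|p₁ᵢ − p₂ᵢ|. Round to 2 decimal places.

Σ|p₁ᵢ − p₂ᵢ| = 0.04 + 0.16 + 0.14 + 0.25 + 0.24 + 0.26 + 0.29 + 0.00 = 1.38
D = 1 − ½ × 1.38 = 1 − 0.690 = 0.3100

0.31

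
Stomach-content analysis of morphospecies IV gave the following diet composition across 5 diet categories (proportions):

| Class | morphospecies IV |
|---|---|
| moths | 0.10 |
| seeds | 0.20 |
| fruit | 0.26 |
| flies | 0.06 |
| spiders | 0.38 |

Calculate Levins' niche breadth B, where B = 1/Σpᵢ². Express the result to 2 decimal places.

Σpᵢ² = 0.10² + 0.20² + 0.26² + 0.06² + 0.38² = 0.0100 + 0.0400 + 0.0676 + 0.0036 + 0.1444 = 0.2656
B = 1 / 0.2656 = 3.7651

3.77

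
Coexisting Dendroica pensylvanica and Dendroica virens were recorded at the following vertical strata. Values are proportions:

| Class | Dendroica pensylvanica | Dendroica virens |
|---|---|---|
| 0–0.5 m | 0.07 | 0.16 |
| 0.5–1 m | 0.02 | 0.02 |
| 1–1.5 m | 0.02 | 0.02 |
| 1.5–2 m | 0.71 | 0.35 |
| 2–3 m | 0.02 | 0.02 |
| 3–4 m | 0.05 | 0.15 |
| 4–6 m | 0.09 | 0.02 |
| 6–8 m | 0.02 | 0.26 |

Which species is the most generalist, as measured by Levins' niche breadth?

Dendroica virens

Σp_pensᵢ² = 0.07² + 0.02² + 0.02² + 0.71² + 0.02² + 0.05² + 0.09² + 0.02² = 0.0049 + 0.0004 + 0.0004 + 0.5041 + 0.0004 + 0.0025 + 0.0081 + 0.0004 = 0.5212
B_pens = 1 / 0.5212 = 1.9186
Σp_vireᵢ² = 0.16² + 0.02² + 0.02² + 0.35² + 0.02² + 0.15² + 0.02² + 0.26² = 0.0256 + 0.0004 + 0.0004 + 0.1225 + 0.0004 + 0.0225 + 0.0004 + 0.0676 = 0.2398
B_vire = 1 / 0.2398 = 4.1701
Highest B → broadest niche (most generalist): Dendroica virens (B = 4.17).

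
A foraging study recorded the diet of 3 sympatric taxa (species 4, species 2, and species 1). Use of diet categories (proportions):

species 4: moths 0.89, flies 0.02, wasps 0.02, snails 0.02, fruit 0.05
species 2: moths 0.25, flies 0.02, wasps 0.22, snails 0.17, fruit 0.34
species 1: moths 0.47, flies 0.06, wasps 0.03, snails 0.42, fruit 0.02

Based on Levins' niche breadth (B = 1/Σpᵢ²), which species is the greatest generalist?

species 2

Σp_4ᵢ² = 0.89² + 0.02² + 0.02² + 0.02² + 0.05² = 0.7921 + 0.0004 + 0.0004 + 0.0004 + 0.0025 = 0.7958
B_4 = 1 / 0.7958 = 1.2566
Σp_2ᵢ² = 0.25² + 0.02² + 0.22² + 0.17² + 0.34² = 0.0625 + 0.0004 + 0.0484 + 0.0289 + 0.1156 = 0.2558
B_2 = 1 / 0.2558 = 3.9093
Σp_1ᵢ² = 0.47² + 0.06² + 0.03² + 0.42² + 0.02² = 0.2209 + 0.0036 + 0.0009 + 0.1764 + 0.0004 = 0.4022
B_1 = 1 / 0.4022 = 2.4863
Highest B → broadest niche (most generalist): species 2 (B = 3.91).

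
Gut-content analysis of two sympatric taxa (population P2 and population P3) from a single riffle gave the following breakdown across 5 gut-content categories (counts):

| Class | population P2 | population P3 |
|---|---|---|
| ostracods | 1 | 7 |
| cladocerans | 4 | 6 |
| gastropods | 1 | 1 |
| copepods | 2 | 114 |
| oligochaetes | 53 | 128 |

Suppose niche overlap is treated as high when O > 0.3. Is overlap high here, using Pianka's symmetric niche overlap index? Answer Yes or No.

Yes

Proportions for population P2 (n=61): 1/61=0.0164, 4/61=0.0656, 1/61=0.0164, 2/61=0.0328, 53/61=0.8689
Proportions for population P3 (n=256): 7/256=0.0273, 6/256=0.0234, 1/256=0.0039, 114/256=0.4453, 128/256=0.5000
Σ p₁ᵢp₂ᵢ = 0.000448 + 0.001535 + 0.000064 + 0.014606 + 0.434450 = 0.451103
Σp_1ᵢ² = 0.0164² + 0.0656² + 0.0164² + 0.0328² + 0.8689² = 0.000269 + 0.004303 + 0.000269 + 0.001076 + 0.754987 = 0.760904
Σp_2ᵢ² = 0.0273² + 0.0234² + 0.0039² + 0.4453² + 0.5000² = 0.000745 + 0.000548 + 0.000015 + 0.198292 + 0.250000 = 0.449600
O = 0.451103 / √(0.760904 × 0.449600) = 0.451103 / 0.5848952 = 0.7713
O = 0.7713 > 0.3 → Yes.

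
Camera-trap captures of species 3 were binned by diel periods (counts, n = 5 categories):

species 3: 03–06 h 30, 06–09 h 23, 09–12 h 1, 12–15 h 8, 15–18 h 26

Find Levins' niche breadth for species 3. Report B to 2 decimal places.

3.57

Proportions for species 3 (n=88): 30/88=0.3409, 23/88=0.2614, 1/88=0.0114, 8/88=0.0909, 26/88=0.2955
Σpᵢ² = 0.3409² + 0.2614² + 0.0114² + 0.0909² + 0.2955² = 0.116213 + 0.068330 + 0.000130 + 0.008263 + 0.087320 = 0.280256
B = 1 / 0.280256 = 3.5682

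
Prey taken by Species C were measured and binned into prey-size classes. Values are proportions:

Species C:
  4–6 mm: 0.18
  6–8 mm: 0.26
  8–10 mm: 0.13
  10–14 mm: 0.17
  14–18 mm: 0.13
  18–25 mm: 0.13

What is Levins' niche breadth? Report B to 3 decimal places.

5.568

Σpᵢ² = 0.18² + 0.26² + 0.13² + 0.17² + 0.13² + 0.13² = 0.0324 + 0.0676 + 0.0169 + 0.0289 + 0.0169 + 0.0169 = 0.1796
B = 1 / 0.1796 = 5.56793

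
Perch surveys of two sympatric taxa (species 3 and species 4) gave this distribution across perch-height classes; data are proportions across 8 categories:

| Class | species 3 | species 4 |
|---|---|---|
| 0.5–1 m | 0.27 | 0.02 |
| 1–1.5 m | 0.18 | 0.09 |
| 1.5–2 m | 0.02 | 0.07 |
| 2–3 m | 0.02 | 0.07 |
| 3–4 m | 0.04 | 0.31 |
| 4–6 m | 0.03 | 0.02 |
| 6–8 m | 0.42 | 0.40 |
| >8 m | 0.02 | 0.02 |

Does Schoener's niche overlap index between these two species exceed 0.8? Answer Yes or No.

No

Σ|p₁ᵢ − p₂ᵢ| = 0.25 + 0.09 + 0.05 + 0.05 + 0.27 + 0.01 + 0.02 + 0.00 = 0.74
D = 1 − ½ × 0.74 = 1 − 0.370 = 0.6300
D = 0.6300 < 0.8 → No.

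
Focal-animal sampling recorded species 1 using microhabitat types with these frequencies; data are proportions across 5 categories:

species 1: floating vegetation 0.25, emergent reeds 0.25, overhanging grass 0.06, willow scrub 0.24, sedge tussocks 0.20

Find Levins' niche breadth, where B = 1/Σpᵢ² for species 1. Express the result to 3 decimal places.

4.421

Σpᵢ² = 0.25² + 0.25² + 0.06² + 0.24² + 0.20² = 0.0625 + 0.0625 + 0.0036 + 0.0576 + 0.0400 = 0.2262
B = 1 / 0.2262 = 4.42087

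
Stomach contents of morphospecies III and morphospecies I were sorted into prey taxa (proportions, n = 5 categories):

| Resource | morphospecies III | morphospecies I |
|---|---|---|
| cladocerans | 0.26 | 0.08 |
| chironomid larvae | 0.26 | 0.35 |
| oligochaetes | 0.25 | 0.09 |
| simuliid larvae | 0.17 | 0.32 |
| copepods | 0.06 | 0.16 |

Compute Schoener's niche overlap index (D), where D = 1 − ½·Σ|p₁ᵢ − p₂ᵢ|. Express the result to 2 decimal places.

Σ|p₁ᵢ − p₂ᵢ| = 0.18 + 0.09 + 0.16 + 0.15 + 0.10 = 0.68
D = 1 − ½ × 0.68 = 1 − 0.340 = 0.6600

0.66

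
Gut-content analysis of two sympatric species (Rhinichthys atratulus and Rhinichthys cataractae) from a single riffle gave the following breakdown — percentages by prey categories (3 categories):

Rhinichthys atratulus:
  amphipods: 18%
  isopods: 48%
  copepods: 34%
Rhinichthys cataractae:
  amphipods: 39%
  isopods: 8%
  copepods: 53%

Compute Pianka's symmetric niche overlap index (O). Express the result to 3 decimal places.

Convert percentages to proportions (divide by 100).
Σ p₁ᵢp₂ᵢ = 0.0702 + 0.0384 + 0.1802 = 0.2888
Σp_1ᵢ² = 0.18² + 0.48² + 0.34² = 0.0324 + 0.2304 + 0.1156 = 0.3784
Σp_2ᵢ² = 0.39² + 0.08² + 0.53² = 0.1521 + 0.0064 + 0.2809 = 0.4394
O = 0.2888 / √(0.3784 × 0.4394) = 0.2888 / 0.407761 = 0.70826

0.708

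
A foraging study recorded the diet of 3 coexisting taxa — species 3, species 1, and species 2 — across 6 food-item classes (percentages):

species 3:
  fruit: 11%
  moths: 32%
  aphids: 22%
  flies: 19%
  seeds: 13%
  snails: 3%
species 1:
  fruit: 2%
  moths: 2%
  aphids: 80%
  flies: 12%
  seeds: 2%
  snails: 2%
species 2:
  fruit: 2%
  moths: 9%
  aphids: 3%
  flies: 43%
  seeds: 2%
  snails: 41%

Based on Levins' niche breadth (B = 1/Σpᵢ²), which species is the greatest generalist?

species 3

Convert percentages to proportions (divide by 100).
Σp_3ᵢ² = 0.11² + 0.32² + 0.22² + 0.19² + 0.13² + 0.03² = 0.0121 + 0.1024 + 0.0484 + 0.0361 + 0.0169 + 0.0009 = 0.2168
B_3 = 1 / 0.2168 = 4.6125
Σp_1ᵢ² = 0.02² + 0.02² + 0.80² + 0.12² + 0.02² + 0.02² = 0.0004 + 0.0004 + 0.6400 + 0.0144 + 0.0004 + 0.0004 = 0.6560
B_1 = 1 / 0.6560 = 1.5244
Σp_2ᵢ² = 0.02² + 0.09² + 0.03² + 0.43² + 0.02² + 0.41² = 0.0004 + 0.0081 + 0.0009 + 0.1849 + 0.0004 + 0.1681 = 0.3628
B_2 = 1 / 0.3628 = 2.7563
Highest B → broadest niche (most generalist): species 3 (B = 4.61).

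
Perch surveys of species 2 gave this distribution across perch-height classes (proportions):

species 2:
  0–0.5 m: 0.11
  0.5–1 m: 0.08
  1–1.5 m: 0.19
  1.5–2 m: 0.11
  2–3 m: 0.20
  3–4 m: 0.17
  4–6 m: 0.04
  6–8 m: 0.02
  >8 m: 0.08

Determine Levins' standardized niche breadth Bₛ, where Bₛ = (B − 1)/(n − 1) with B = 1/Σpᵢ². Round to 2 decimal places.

0.74

Σpᵢ² = 0.11² + 0.08² + 0.19² + 0.11² + 0.20² + 0.17² + 0.04² + 0.02² + 0.08² = 0.0121 + 0.0064 + 0.0361 + 0.0121 + 0.0400 + 0.0289 + 0.0016 + 0.0004 + 0.0064 = 0.1440
B = 1 / 0.1440 = 6.9444
Bₛ = (B − 1)/(n − 1) = (6.9444 − 1)/(9 − 1) = 5.9444/8 = 0.7431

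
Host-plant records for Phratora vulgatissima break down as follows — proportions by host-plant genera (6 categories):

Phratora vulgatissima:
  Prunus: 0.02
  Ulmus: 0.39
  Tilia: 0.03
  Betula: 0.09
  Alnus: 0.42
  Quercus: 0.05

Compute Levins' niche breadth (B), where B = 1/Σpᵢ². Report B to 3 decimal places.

Σpᵢ² = 0.02² + 0.39² + 0.03² + 0.09² + 0.42² + 0.05² = 0.0004 + 0.1521 + 0.0009 + 0.0081 + 0.1764 + 0.0025 = 0.3404
B = 1 / 0.3404 = 2.93772

2.938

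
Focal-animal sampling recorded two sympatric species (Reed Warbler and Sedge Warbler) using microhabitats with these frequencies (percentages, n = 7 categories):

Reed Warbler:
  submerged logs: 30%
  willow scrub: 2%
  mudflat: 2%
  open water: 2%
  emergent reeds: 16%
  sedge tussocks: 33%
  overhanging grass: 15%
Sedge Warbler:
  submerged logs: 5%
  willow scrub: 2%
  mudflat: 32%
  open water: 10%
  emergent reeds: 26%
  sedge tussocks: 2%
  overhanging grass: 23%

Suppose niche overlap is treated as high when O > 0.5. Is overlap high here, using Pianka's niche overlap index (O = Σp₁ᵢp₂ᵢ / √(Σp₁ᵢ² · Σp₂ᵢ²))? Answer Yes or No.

Convert percentages to proportions (divide by 100).
Σ p₁ᵢp₂ᵢ = 0.0150 + 0.0004 + 0.0064 + 0.0020 + 0.0416 + 0.0066 + 0.0345 = 0.1065
Σp_1ᵢ² = 0.30² + 0.02² + 0.02² + 0.02² + 0.16² + 0.33² + 0.15² = 0.0900 + 0.0004 + 0.0004 + 0.0004 + 0.0256 + 0.1089 + 0.0225 = 0.2482
Σp_2ᵢ² = 0.05² + 0.02² + 0.32² + 0.10² + 0.26² + 0.02² + 0.23² = 0.0025 + 0.0004 + 0.1024 + 0.0100 + 0.0676 + 0.0004 + 0.0529 = 0.2362
O = 0.1065 / √(0.2482 × 0.2362) = 0.1065 / 0.24213 = 0.4398
O = 0.4398 < 0.5 → No.

No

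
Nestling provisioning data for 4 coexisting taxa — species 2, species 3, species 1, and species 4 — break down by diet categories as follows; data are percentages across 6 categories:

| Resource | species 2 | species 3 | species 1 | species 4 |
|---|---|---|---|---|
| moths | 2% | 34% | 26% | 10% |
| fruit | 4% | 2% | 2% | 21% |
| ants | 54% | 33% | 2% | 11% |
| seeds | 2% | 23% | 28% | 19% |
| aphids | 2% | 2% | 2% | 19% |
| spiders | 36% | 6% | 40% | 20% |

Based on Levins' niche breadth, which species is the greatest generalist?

species 4

Convert percentages to proportions (divide by 100).
Σp_2ᵢ² = 0.02² + 0.04² + 0.54² + 0.02² + 0.02² + 0.36² = 0.0004 + 0.0016 + 0.2916 + 0.0004 + 0.0004 + 0.1296 = 0.4240
B_2 = 1 / 0.4240 = 2.3585
Σp_3ᵢ² = 0.34² + 0.02² + 0.33² + 0.23² + 0.02² + 0.06² = 0.1156 + 0.0004 + 0.1089 + 0.0529 + 0.0004 + 0.0036 = 0.2818
B_3 = 1 / 0.2818 = 3.5486
Σp_1ᵢ² = 0.26² + 0.02² + 0.02² + 0.28² + 0.02² + 0.40² = 0.0676 + 0.0004 + 0.0004 + 0.0784 + 0.0004 + 0.1600 = 0.3072
B_1 = 1 / 0.3072 = 3.2552
Σp_4ᵢ² = 0.10² + 0.21² + 0.11² + 0.19² + 0.19² + 0.20² = 0.0100 + 0.0441 + 0.0121 + 0.0361 + 0.0361 + 0.0400 = 0.1784
B_4 = 1 / 0.1784 = 5.6054
Highest B → broadest niche (most generalist): species 4 (B = 5.61).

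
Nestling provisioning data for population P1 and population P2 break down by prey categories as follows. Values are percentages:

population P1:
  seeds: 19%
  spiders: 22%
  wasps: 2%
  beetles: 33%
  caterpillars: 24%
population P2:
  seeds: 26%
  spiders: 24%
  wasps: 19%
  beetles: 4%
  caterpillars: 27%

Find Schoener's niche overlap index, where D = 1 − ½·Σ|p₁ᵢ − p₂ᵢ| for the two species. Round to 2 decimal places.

Convert percentages to proportions (divide by 100).
Σ|p₁ᵢ − p₂ᵢ| = 0.07 + 0.02 + 0.17 + 0.29 + 0.03 = 0.58
D = 1 − ½ × 0.58 = 1 − 0.290 = 0.7100

0.71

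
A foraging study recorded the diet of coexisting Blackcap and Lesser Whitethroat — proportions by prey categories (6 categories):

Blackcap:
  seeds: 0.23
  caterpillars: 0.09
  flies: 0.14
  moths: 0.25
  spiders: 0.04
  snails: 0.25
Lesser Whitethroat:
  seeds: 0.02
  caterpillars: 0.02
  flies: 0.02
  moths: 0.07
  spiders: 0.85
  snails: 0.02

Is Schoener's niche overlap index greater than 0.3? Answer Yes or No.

Σ|p₁ᵢ − p₂ᵢ| = 0.21 + 0.07 + 0.12 + 0.18 + 0.81 + 0.23 = 1.62
D = 1 − ½ × 1.62 = 1 − 0.810 = 0.1900
D = 0.1900 < 0.3 → No.

No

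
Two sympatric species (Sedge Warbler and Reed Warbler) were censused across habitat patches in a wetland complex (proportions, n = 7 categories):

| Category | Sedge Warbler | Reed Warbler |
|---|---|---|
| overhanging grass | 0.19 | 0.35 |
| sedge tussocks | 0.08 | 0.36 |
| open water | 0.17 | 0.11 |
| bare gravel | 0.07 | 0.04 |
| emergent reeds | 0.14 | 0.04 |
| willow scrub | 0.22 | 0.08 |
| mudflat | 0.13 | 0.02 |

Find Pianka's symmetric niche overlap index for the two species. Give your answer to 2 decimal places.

0.68

Σ p₁ᵢp₂ᵢ = 0.0665 + 0.0288 + 0.0187 + 0.0028 + 0.0056 + 0.0176 + 0.0026 = 0.1426
Σp_1ᵢ² = 0.19² + 0.08² + 0.17² + 0.07² + 0.14² + 0.22² + 0.13² = 0.0361 + 0.0064 + 0.0289 + 0.0049 + 0.0196 + 0.0484 + 0.0169 = 0.1612
Σp_2ᵢ² = 0.35² + 0.36² + 0.11² + 0.04² + 0.04² + 0.08² + 0.02² = 0.1225 + 0.1296 + 0.0121 + 0.0016 + 0.0016 + 0.0064 + 0.0004 = 0.2742
O = 0.1426 / √(0.1612 × 0.2742) = 0.1426 / 0.21024 = 0.6783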